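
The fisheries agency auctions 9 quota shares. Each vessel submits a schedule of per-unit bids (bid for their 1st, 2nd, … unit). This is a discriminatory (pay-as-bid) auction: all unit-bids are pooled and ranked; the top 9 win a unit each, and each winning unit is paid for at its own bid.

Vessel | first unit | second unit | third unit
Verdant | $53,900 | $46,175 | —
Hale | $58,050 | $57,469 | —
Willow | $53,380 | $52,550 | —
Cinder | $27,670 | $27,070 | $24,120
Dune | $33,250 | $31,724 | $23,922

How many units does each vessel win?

Cinder 1, Dune 2, Hale 2, Verdant 2, Willow 2

Pooled unit-bids ranked (top 9): 58,050 (Hale-1), 57,469 (Hale-2), 53,900 (Verdant-1), 53,380 (Willow-1), 52,550 (Willow-2), 46,175 (Verdant-2), 33,250 (Dune-1), 31,724 (Dune-2), 27,670 (Cinder-1)
Next rejected bid: $27,070 (not a price — pay-as-bid).
Allocation: Cinder 1, Dune 2, Hale 2, Verdant 2, Willow 2.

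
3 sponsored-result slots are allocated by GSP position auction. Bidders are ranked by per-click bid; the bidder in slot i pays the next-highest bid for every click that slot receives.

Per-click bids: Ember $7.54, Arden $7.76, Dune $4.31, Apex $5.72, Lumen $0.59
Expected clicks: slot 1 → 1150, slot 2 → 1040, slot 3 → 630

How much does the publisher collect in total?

Total revenue: $17335.10

Ranked by bid: $7.76 (Arden) > $7.54 (Ember) > $5.72 (Apex) > $4.31 (Dune) > …
Slot 1: Arden pays $7.54 × 1150 = $8671.00
Slot 2: Ember pays $5.72 × 1040 = $5948.80
Slot 3: Apex pays $4.31 × 630 = $2715.30
Total = $17335.10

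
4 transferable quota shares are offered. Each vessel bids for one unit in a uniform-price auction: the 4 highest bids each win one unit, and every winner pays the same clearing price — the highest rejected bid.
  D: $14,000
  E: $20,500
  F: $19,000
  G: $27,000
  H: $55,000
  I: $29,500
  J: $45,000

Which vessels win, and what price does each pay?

H, J, I, G; each pays $20,500

Bids ranked high→low: 55,000 (H), 45,000 (J), 29,500 (I), 27,000 (G), 20,500 (E), 19,000 (F), …
The 4 highest are H, J, I, G.
Highest unsuccessful bid: $20,500 → clearing price.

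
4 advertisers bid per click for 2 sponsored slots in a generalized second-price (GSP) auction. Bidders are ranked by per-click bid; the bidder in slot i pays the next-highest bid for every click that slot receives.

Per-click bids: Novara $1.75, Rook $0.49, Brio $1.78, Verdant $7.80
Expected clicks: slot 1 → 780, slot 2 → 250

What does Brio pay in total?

Per-click bids in order: $7.80 (Verdant) > $1.78 (Brio) > $1.75 (Novara) > …
Brio holds slot 2 → pays next bid $1.75 × 250 clicks = $437.50.

Brio pays $437.50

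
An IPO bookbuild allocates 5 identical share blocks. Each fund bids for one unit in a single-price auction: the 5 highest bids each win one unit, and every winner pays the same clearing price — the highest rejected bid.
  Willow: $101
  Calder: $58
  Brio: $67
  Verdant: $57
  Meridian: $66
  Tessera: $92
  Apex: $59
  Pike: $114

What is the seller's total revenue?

Total revenue: $295

Sorting: 114 (Pike), 101 (Willow), 92 (Tessera), 67 (Brio), 66 (Meridian), 59 (Apex), 58 (Calder), …
Top 5: Pike, Willow, Tessera, Brio, Meridian.
Highest unsuccessful bid: $59 → clearing price.
Total revenue = 5 × $59 = $295.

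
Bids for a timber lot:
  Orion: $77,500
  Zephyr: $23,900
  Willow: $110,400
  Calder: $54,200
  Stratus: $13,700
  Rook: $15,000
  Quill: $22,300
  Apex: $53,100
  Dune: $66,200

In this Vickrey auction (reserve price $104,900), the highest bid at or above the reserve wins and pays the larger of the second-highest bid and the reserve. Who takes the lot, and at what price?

Willow pays $104,900

Sorting bids: 110,400 (Willow) > 77,500 (Orion) > 66,200 (Dune) > 54,200 (Calder) > 53,100 (Apex) > 23,900 (Zephyr) > …
Willow has the top bid at or above the reserve ($110,400).
Second-highest bid $77,500 is below the reserve $104,900, so the reserve binds → payment $104,900.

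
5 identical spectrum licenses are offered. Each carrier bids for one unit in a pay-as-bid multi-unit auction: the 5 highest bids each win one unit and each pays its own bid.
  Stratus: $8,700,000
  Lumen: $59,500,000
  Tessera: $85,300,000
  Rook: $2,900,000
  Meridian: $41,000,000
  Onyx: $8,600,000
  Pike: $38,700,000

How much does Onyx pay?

Onyx pays $0

Ordering the bids: 85,300,000 (Tessera), 59,500,000 (Lumen), 41,000,000 (Meridian), 38,700,000 (Pike), 8,700,000 (Stratus), 8,600,000 (Onyx), 2,900,000 (Rook)
Top 5: Tessera, Lumen, Meridian, Pike, Stratus.
Onyx does not win → $0.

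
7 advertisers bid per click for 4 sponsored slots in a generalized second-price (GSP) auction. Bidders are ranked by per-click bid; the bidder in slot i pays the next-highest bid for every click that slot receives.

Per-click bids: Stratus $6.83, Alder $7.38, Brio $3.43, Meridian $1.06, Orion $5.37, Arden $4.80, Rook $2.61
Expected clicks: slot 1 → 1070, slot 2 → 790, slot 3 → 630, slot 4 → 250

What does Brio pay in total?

Brio pays $0.00

Per-click bids in order: $7.38 (Alder) > $6.83 (Stratus) > $5.37 (Orion) > $4.80 (Arden) > $3.43 (Brio) > …
Brio ranks below slot 4 → no slot, pays nothing.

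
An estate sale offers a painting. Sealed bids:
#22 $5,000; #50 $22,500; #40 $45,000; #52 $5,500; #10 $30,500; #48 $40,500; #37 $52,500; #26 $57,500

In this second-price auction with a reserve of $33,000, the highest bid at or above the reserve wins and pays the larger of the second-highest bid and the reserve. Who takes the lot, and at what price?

#26 pays $52,500

Sorting bids: 57,500 (#26) > 52,500 (#37) > 45,000 (#40) > 40,500 (#48) > 30,500 (#10) > 22,500 (#50) > …
#26 has the top bid at or above the reserve ($57,500).
max(second-highest $52,500, reserve $33,000) = $52,500; the reserve does not bind.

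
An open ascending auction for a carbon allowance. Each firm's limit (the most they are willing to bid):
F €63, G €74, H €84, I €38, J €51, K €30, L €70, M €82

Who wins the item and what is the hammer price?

H wins at €82

Open ascending-bid auction: the price rises until one bidder remains; the winner pays the price at which the last rival dropped out.
Limits ranked: 84 (H) > 82 (M) > 74 (G) > 70 (L) > 63 (F) > 51 (J) > …
M is the last rival to drop out, at €82; H remains and wins at that price.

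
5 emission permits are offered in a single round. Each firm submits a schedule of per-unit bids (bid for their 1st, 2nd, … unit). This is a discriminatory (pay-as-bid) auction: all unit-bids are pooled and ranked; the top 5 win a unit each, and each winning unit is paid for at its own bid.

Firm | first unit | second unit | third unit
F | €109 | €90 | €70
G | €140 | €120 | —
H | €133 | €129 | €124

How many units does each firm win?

G 2, H 3

All unit-bids, highest first — top 5: 140 (G-1), 133 (H-1), 129 (H-2), 124 (H-3), 120 (G-2)
Next rejected bid: €109 (not a price — pay-as-bid).
Allocation: G 2, H 3.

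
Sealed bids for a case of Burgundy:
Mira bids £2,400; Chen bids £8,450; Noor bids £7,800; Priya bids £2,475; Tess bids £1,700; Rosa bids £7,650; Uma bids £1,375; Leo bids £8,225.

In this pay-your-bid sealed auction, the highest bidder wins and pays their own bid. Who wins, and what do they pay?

Rule: the highest bidder wins and pays their own bid.
Bids ranked: 8,450 (Chen) > 8,225 (Leo) > 7,800 (Noor) > 7,650 (Rosa) > 2,475 (Priya) > 2,400 (Mira) > …
Chen has the highest bid and pays exactly that: £8,450.

Chen pays £8,450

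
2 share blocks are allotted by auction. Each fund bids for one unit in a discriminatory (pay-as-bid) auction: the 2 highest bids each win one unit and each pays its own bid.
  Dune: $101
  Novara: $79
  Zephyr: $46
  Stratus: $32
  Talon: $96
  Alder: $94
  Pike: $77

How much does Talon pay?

Ordering the bids: 101 (Dune), 96 (Talon), 94 (Alder), 79 (Novara), …
Winners (2 units): Dune, Talon.
Talon wins → own bid $96.

Talon pays $96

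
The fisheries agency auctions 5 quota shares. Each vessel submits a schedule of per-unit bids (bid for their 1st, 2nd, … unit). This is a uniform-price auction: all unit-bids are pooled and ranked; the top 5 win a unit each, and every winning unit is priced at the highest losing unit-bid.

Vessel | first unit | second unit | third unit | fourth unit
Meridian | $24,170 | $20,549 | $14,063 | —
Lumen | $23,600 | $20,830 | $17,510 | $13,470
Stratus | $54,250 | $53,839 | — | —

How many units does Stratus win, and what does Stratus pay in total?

All unit-bids, highest first — top 5: 54,250 (Stratus-1), 53,839 (Stratus-2), 24,170 (Meridian-1), 23,600 (Lumen-1), 20,830 (Lumen-2)
First bid not allocated: $20,549.
Stratus wins 2 unit(s) at $20,549 each.

Stratus: 2 units, pays $41,098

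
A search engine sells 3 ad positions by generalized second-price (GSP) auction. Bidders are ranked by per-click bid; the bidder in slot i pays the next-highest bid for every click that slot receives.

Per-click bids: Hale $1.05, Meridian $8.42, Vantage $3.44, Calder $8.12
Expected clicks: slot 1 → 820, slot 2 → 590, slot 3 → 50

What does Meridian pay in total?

Meridian pays $6658.40

Ranked by bid: $8.42 (Meridian) > $8.12 (Calder) > $3.44 (Vantage) > $1.05 (Hale)
Meridian holds slot 1 → pays next bid $8.12 × 820 clicks = $6658.40.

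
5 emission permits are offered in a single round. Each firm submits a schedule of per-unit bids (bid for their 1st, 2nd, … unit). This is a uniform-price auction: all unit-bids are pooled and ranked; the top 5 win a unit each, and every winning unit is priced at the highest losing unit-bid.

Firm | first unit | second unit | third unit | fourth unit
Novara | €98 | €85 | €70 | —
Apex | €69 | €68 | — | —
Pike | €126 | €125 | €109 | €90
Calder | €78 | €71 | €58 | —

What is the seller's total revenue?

Total revenue: €425

All unit-bids, highest first — top 5: 126 (Pike-1), 125 (Pike-2), 109 (Pike-3), 98 (Novara-1), 90 (Pike-4)
Highest rejected unit-bid = €85.
Allocation: Novara 1, Pike 4. Every unit priced at €85.
Revenue = 5 × 85 = €425.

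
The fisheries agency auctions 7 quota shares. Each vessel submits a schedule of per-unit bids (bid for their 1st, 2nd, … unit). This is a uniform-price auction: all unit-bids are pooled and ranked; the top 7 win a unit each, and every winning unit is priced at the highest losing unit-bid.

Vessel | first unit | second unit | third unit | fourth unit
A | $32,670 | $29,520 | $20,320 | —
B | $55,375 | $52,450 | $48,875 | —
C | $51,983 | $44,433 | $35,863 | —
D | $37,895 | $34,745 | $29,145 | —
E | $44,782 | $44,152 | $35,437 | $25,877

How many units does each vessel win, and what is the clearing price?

B 3, C 2, E 2; clearing price $37,895

Merging the schedules and taking the best 7: 55,375 (B-1), 52,450 (B-2), 51,983 (C-1), 48,875 (B-3), 44,782 (E-1), 44,433 (C-2), 44,152 (E-2)
The (k+1)-th unit-bid is $37,895.
Allocation: B 3, C 2, E 2.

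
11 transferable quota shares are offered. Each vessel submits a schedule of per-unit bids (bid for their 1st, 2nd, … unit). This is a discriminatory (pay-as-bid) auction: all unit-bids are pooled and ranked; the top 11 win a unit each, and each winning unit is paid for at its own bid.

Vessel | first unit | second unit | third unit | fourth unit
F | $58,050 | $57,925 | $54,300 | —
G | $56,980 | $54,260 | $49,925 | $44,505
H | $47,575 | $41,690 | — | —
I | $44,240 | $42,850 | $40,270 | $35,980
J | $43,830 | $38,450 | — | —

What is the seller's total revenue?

All unit-bids, highest first — top 11: 58,050 (F-1), 57,925 (F-2), 56,980 (G-1), 54,300 (F-3), 54,260 (G-2), 49,925 (G-3), 47,575 (H-1), 44,505 (G-4), 44,240 (I-1), 43,830 (J-1), 42,850 (I-2)
Next rejected bid: $41,690 (not a price — pay-as-bid).
Each winning unit pays its own bid.
Revenue = 58,050 + 57,925 + 56,980 + 54,300 + 54,260 + 49,925 + 47,575 + 44,505 + 44,240 + 43,830 + 42,850 = $554,440.

Total revenue: $554,440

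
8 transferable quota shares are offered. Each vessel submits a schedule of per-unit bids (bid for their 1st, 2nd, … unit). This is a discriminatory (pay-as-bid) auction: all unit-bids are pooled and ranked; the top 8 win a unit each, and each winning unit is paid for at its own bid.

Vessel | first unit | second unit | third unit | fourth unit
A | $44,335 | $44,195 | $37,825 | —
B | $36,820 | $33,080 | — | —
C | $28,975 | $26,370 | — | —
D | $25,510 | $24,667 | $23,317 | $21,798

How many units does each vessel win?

All unit-bids, highest first — top 8: 44,335 (A-1), 44,195 (A-2), 37,825 (A-3), 36,820 (B-1), 33,080 (B-2), 28,975 (C-1), 26,370 (C-2), 25,510 (D-1)
Next rejected bid: $24,667 (not a price — pay-as-bid).
Allocation: A 3, B 2, C 2, D 1.

A 3, B 2, C 2, D 1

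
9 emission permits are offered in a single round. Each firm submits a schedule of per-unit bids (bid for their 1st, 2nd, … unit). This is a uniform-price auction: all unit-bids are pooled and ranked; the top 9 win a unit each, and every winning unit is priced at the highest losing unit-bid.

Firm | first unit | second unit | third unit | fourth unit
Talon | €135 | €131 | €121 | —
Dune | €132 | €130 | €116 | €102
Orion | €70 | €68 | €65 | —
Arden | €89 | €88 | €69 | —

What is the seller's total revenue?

Merging the schedules and taking the best 9: 135 (Talon-1), 132 (Dune-1), 131 (Talon-2), 130 (Dune-2), 121 (Talon-3), 116 (Dune-3), 102 (Dune-4), 89 (Arden-1), 88 (Arden-2)
Highest rejected unit-bid = €70.
Allocation: Arden 2, Dune 4, Talon 3. Every unit priced at €70.
Revenue = 9 × 70 = €630.

Total revenue: €630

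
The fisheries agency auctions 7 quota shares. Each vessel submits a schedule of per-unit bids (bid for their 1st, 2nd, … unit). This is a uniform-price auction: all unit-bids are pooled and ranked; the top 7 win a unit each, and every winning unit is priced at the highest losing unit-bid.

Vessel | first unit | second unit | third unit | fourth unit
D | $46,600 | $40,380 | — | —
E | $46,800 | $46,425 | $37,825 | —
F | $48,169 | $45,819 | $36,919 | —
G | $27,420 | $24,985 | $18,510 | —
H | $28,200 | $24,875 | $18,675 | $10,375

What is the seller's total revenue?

All unit-bids, highest first — top 7: 48,169 (F-1), 46,800 (E-1), 46,600 (D-1), 46,425 (E-2), 45,819 (F-2), 40,380 (D-2), 37,825 (E-3)
Highest rejected unit-bid = $36,919.
Allocation: D 2, E 3, F 2. Every unit priced at $36,919.
Revenue = 7 × 36,919 = $258,433.

Total revenue: $258,433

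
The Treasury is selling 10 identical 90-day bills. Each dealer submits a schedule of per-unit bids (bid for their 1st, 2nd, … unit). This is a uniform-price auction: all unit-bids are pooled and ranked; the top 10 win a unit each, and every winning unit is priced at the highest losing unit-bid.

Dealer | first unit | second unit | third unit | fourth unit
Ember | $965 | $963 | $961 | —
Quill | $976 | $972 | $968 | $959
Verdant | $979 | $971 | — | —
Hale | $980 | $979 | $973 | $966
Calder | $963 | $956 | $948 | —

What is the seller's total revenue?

Pooled unit-bids ranked (top 10): 980 (Hale-1), 979 (Verdant-1), 979 (Hale-2), 976 (Quill-1), 973 (Hale-3), 972 (Quill-2), 971 (Verdant-2), 968 (Quill-3), 966 (Hale-4), 965 (Ember-1)
First bid not allocated: $963.
Allocation: Ember 1, Hale 4, Quill 3, Verdant 2. Every unit priced at $963.
Revenue = 10 × 963 = $9,630.

Total revenue: $9,630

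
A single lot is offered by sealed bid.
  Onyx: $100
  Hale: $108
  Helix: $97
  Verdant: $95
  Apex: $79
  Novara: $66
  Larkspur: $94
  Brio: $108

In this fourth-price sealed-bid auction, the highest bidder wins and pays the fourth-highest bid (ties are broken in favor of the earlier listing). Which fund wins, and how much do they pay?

Hale pays $97

Fourth-price sealed-bid auction: the highest bidder wins and pays the fourth-highest bid.
Sorting bids: 108 (Hale) > 108 (Brio) > 100 (Onyx) > 97 (Helix) > 95 (Verdant) > 94 (Larkspur) > …
Hale and Brio tie at $108; tie-break gives it to Hale.
Hale wins; payment is bid #4 in the ranking = $97.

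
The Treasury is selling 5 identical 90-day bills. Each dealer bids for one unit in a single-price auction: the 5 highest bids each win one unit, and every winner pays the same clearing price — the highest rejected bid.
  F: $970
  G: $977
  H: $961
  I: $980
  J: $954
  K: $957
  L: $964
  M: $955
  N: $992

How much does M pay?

Ordering the bids: 992 (N), 980 (I), 977 (G), 970 (F), 964 (L), 961 (H), 957 (K), …
Top 5: N, I, G, F, L.
Highest unsuccessful bid: $961 → clearing price.
M does not win → pays $0.

M pays $0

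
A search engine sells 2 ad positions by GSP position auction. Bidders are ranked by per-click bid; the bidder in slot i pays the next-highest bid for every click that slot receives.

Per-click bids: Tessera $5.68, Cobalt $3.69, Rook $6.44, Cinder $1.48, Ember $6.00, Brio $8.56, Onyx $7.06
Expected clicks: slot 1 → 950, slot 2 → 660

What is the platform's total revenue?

Total revenue: $10957.40

Per-click bids in order: $8.56 (Brio) > $7.06 (Onyx) > $6.44 (Rook) > …
Slot 1: Brio pays $7.06 × 950 = $6707.00
Slot 2: Onyx pays $6.44 × 660 = $4250.40
Total = $10957.40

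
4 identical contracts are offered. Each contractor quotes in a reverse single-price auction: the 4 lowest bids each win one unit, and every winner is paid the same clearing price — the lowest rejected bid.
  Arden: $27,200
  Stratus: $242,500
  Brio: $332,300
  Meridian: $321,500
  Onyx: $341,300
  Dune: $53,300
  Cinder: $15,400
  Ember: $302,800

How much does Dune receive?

Dune is paid $302,800

Ordering the bids: 15,400 (Cinder), 27,200 (Arden), 53,300 (Dune), 242,500 (Stratus), 302,800 (Ember), 321,500 (Meridian), …
The 4 lowest are Cinder, Arden, Dune, Stratus.
First losing bid is Ember's $302,800, which sets the uniform price.
Dune wins → is paid $302,800.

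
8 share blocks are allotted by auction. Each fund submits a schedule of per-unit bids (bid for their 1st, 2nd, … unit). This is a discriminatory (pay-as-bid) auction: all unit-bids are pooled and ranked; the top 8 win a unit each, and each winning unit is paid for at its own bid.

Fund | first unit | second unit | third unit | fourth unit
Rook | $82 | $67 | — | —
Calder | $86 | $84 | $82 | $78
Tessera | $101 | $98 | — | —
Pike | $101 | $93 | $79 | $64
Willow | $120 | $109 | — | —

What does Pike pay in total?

All unit-bids, highest first — top 8: 120 (Willow-1), 109 (Willow-2), 101 (Tessera-1), 101 (Pike-1), 98 (Tessera-2), 93 (Pike-2), 86 (Calder-1), 84 (Calder-2)
Next rejected bid: $82 (not a price — pay-as-bid).
Pike's winning unit-bids: 101 + 93 = $194.

Pike pays $194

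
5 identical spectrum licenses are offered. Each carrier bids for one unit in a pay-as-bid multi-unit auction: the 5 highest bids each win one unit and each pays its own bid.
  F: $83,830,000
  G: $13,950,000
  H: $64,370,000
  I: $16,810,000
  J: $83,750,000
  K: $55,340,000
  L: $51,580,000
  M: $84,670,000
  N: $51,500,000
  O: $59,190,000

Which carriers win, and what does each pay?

Ordering the bids: 84,670,000 (M), 83,830,000 (F), 83,750,000 (J), 64,370,000 (H), 59,190,000 (O), 55,340,000 (K), 51,580,000 (L), …
Winners (5 units): M, F, J, H, O.
Each winner pays its own bid: M $84,670,000, F $83,830,000, J $83,750,000, H $64,370,000, O $59,190,000.

M $84,670,000, F $83,830,000, J $83,750,000, H $64,370,000, O $59,190,000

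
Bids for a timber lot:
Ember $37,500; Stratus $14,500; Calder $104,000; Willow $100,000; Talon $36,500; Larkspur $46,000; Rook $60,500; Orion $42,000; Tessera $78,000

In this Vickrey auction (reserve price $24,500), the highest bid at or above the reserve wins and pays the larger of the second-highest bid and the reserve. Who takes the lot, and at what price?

Rule: the highest bid at or above the reserve wins and pays the larger of the second-highest bid and the reserve.
Bids ranked: 104,000 (Calder) > 100,000 (Willow) > 78,000 (Tessera) > 60,500 (Rook) > 46,000 (Larkspur) > 42,000 (Orion) > …
Calder has the top bid at or above the reserve ($104,000).
max(second-highest $100,000, reserve $24,500) = $100,000; the reserve does not bind.

Calder pays $100,000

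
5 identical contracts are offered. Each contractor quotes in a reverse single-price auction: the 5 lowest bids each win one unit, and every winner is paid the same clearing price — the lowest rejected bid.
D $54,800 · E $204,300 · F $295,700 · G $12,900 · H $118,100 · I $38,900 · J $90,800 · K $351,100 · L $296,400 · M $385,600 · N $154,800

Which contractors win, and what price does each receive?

G, I, D, J, H; each is paid $154,800

Sorting: 12,900 (G), 38,900 (I), 54,800 (D), 90,800 (J), 118,100 (H), 154,800 (N), 204,300 (E), …
Lowest 5: G, I, D, J, H.
Lowest unsuccessful bid: $154,800 → clearing price.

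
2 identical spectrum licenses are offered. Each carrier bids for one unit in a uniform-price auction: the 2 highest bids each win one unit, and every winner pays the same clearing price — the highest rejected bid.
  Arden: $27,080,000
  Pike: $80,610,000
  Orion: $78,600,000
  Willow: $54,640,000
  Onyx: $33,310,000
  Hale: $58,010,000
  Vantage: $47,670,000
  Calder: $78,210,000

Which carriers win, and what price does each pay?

Pike, Orion; each pays $78,210,000

Bids ranked high→low: 80,610,000 (Pike), 78,600,000 (Orion), 78,210,000 (Calder), 58,010,000 (Hale), …
Top 2: Pike, Orion.
First losing bid is Calder's $78,210,000, which sets the uniform price.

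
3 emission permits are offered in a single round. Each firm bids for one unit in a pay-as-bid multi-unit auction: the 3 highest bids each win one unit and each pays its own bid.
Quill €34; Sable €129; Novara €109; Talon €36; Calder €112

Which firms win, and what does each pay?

Sable €129, Calder €112, Novara €109

Bids ranked high→low: 129 (Sable), 112 (Calder), 109 (Novara), 36 (Talon), 34 (Quill)
Top 3: Sable, Calder, Novara.
Each winner pays its own bid: Sable €129, Calder €112, Novara €109.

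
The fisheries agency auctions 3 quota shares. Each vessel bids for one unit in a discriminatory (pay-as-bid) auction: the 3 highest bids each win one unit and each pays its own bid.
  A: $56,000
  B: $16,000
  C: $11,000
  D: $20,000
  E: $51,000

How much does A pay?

A pays $56,000

Sorting: 56,000 (A), 51,000 (E), 20,000 (D), 16,000 (B), 11,000 (C)
Top 3: A, E, D.
A wins → own bid $56,000.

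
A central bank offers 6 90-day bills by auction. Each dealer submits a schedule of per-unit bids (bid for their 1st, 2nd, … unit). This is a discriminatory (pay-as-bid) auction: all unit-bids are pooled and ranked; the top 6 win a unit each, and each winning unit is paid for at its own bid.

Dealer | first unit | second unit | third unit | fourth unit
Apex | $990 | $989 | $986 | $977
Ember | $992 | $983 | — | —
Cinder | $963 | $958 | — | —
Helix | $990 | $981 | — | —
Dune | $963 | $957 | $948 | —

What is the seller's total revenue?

Pooled unit-bids ranked (top 6): 992 (Ember-1), 990 (Apex-1), 990 (Helix-1), 989 (Apex-2), 986 (Apex-3), 983 (Ember-2)
Next rejected bid: $981 (not a price — pay-as-bid).
Each winning unit pays its own bid.
Revenue = 992 + 990 + 990 + 989 + 986 + 983 = $5,930.

Total revenue: $5,930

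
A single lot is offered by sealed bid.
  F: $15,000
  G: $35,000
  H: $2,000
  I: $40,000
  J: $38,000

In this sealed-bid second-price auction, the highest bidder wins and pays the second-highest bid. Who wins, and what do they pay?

I pays $38,000

Sorting bids: 40,000 (I) > 38,000 (J) > 35,000 (G) > 15,000 (F) > 2,000 (H)
I is highest; pays the second-highest bid, $38,000.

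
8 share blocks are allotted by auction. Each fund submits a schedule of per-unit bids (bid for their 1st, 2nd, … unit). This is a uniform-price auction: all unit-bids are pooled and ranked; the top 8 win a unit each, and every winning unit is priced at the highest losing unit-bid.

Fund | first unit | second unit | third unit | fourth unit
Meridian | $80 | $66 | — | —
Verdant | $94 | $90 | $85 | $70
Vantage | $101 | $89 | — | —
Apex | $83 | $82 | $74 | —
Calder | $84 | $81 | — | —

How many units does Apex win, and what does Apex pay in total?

Apex: 2 units, pays $162

All unit-bids, highest first — top 8: 101 (Vantage-1), 94 (Verdant-1), 90 (Verdant-2), 89 (Vantage-2), 85 (Verdant-3), 84 (Calder-1), 83 (Apex-1), 82 (Apex-2)
First bid not allocated: $81.
Apex wins 2 unit(s) at $81 each.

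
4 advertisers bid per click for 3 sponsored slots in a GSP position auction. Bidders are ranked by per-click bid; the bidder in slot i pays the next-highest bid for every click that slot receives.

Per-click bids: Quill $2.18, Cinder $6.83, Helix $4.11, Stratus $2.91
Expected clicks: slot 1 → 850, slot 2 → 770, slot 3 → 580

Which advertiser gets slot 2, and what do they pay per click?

Helix; $2.91 per click

Ranked by bid: $6.83 (Cinder) > $4.11 (Helix) > $2.91 (Stratus) > $2.18 (Quill)
Slot 2 goes to the second-ranked bidder, Helix, who pays the next bid down: $2.91/click.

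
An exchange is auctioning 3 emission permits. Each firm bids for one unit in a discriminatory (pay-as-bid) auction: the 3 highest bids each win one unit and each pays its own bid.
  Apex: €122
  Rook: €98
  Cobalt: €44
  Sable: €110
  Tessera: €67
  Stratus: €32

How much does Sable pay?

Sorting: 122 (Apex), 110 (Sable), 98 (Rook), 67 (Tessera), 44 (Cobalt), …
Top 3: Apex, Sable, Rook.
Sable wins → own bid €110.

Sable pays €110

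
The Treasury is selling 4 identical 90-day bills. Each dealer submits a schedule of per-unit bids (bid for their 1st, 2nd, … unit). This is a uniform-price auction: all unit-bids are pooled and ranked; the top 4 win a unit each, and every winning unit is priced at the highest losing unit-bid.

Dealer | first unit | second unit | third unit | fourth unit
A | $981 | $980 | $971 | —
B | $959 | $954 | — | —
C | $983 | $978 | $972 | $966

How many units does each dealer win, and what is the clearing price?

Merging the schedules and taking the best 4: 983 (C-1), 981 (A-1), 980 (A-2), 978 (C-2)
First bid not allocated: $972.
Allocation: A 2, C 2.

A 2, C 2; clearing price $972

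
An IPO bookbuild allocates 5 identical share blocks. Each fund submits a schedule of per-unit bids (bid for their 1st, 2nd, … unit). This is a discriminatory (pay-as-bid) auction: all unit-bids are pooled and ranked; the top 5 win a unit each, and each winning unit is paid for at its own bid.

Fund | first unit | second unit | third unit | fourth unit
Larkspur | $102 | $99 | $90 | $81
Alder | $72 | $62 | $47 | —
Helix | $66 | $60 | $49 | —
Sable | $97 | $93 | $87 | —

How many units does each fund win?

Merging the schedules and taking the best 5: 102 (Larkspur-1), 99 (Larkspur-2), 97 (Sable-1), 93 (Sable-2), 90 (Larkspur-3)
Next rejected bid: $87 (not a price — pay-as-bid).
Allocation: Larkspur 3, Sable 2.

Larkspur 3, Sable 2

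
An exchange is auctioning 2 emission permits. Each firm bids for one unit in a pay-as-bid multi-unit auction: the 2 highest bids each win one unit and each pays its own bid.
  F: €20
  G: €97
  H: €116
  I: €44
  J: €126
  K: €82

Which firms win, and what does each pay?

Sorting: 126 (J), 116 (H), 97 (G), 82 (K), …
Top 2: J, H.
Each winner pays its own bid: J €126, H €116.

J €126, H €116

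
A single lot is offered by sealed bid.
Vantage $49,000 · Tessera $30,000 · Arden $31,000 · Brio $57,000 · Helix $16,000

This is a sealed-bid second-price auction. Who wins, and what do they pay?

Bids in order: 57,000 (Brio) > 49,000 (Vantage) > 31,000 (Arden) > 30,000 (Tessera) > 16,000 (Helix)
Second-price: Brio pays Vantage's bid of $49,000.

Brio pays $49,000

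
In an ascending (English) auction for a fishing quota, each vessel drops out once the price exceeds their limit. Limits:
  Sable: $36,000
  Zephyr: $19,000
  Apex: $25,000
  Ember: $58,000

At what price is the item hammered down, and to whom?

Open ascending-bid auction: the price rises until one bidder remains; the winner pays the price at which the last rival dropped out.
Limits in order: 58,000 (Ember) > 36,000 (Sable) > 25,000 (Apex) > 19,000 (Zephyr)
Sable is the last rival to drop out, at $36,000; Ember remains and wins at that price.

Ember wins at $36,000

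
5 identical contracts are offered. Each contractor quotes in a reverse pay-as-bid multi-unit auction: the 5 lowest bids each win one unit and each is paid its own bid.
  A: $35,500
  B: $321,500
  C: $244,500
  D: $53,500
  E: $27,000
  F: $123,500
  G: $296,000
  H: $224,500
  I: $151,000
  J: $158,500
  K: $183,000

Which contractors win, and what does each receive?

Sorting: 27,000 (E), 35,500 (A), 53,500 (D), 123,500 (F), 151,000 (I), 158,500 (J), 183,000 (K), …
The 5 lowest are E, A, D, F, I.
Each winner is paid its own bid: E $27,000, A $35,500, D $53,500, F $123,500, I $151,000.

E $27,000, A $35,500, D $53,500, F $123,500, I $151,000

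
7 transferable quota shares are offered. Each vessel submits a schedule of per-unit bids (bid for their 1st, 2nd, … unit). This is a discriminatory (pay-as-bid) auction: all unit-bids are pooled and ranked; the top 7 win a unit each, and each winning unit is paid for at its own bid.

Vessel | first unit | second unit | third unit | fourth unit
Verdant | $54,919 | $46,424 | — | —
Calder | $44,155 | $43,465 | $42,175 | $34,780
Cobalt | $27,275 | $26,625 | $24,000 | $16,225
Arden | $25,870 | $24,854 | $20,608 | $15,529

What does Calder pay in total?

Merging the schedules and taking the best 7: 54,919 (Verdant-1), 46,424 (Verdant-2), 44,155 (Calder-1), 43,465 (Calder-2), 42,175 (Calder-3), 34,780 (Calder-4), 27,275 (Cobalt-1)
Next rejected bid: $26,625 (not a price — pay-as-bid).
Calder's winning unit-bids: 44,155 + 43,465 + 42,175 + 34,780 = $164,575.

Calder pays $164,575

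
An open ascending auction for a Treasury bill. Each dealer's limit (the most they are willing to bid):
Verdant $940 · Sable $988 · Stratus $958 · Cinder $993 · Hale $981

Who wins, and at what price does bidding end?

Sorting limits: 993 (Cinder) > 988 (Sable) > 981 (Hale) > 958 (Stratus) > 940 (Verdant)
Sable is the last rival to drop out, at $988; Cinder remains and wins at that price.

Cinder wins at $988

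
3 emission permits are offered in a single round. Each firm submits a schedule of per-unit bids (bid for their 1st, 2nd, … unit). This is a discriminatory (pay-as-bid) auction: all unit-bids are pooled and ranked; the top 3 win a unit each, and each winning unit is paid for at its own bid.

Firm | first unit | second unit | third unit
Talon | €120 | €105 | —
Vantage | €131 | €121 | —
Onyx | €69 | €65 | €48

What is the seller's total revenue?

All unit-bids, highest first — top 3: 131 (Vantage-1), 121 (Vantage-2), 120 (Talon-1)
Next rejected bid: €105 (not a price — pay-as-bid).
Each winning unit pays its own bid.
Revenue = 131 + 121 + 120 = €372.

Total revenue: €372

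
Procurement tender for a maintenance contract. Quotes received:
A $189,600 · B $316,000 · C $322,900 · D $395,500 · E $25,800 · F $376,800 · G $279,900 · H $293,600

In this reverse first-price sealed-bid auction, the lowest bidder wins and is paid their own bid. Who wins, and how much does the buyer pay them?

Sorting bids: 25,800 (E) < 189,600 (A) < 279,900 (G) < 293,600 (H) < 316,000 (B) < 322,900 (C) < …
First-price: E is paid what they bid, $25,800.

E is paid $25,800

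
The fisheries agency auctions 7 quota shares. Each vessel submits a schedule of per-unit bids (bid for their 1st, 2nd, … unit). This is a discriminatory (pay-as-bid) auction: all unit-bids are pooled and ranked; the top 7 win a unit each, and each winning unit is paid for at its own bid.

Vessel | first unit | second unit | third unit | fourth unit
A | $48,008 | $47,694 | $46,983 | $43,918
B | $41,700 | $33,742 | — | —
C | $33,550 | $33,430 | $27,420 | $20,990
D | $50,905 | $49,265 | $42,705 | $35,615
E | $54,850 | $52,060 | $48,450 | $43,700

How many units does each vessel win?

A 2, D 2, E 3

Pooled unit-bids ranked (top 7): 54,850 (E-1), 52,060 (E-2), 50,905 (D-1), 49,265 (D-2), 48,450 (E-3), 48,008 (A-1), 47,694 (A-2)
Next rejected bid: $46,983 (not a price — pay-as-bid).
Allocation: A 2, D 2, E 3.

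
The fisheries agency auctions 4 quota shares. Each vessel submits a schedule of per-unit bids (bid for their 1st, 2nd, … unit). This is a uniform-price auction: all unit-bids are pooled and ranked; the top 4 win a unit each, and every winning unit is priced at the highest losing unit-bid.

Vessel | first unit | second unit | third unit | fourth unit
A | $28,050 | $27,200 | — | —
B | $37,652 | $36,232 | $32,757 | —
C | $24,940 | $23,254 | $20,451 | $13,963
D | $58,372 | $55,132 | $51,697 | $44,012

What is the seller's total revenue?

Total revenue: $150,608

Merging the schedules and taking the best 4: 58,372 (D-1), 55,132 (D-2), 51,697 (D-3), 44,012 (D-4)
Highest rejected unit-bid = $37,652.
Allocation: D 4. Every unit priced at $37,652.
Revenue = 4 × 37,652 = $150,608.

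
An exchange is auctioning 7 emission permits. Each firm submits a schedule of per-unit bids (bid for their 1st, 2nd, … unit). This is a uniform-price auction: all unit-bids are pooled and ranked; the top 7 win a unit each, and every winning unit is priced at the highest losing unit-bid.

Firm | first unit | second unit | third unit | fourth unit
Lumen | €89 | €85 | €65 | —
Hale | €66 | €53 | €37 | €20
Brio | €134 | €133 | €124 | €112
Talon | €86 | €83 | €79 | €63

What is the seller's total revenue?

Total revenue: €581

Pooled unit-bids ranked (top 7): 134 (Brio-1), 133 (Brio-2), 124 (Brio-3), 112 (Brio-4), 89 (Lumen-1), 86 (Talon-1), 85 (Lumen-2)
Highest rejected unit-bid = €83.
Allocation: Brio 4, Lumen 2, Talon 1. Every unit priced at €83.
Revenue = 7 × 83 = €581.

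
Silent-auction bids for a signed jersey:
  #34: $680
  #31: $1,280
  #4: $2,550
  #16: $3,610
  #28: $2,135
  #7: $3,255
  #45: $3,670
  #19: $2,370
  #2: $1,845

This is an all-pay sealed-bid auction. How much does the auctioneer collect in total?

Sorting bids: 3,670 (#45) > 3,610 (#16) > 3,255 (#7) > 2,550 (#4) > 2,370 (#19) > 2,135 (#28) > …
Every bidder forfeits their bid regardless of winning.
Revenue = 680 + 1,280 + 2,550 + 3,610 + 2,135 + 3,255 + 3,670 + 2,370 + 1,845 = $21,395.

Total revenue: $21,395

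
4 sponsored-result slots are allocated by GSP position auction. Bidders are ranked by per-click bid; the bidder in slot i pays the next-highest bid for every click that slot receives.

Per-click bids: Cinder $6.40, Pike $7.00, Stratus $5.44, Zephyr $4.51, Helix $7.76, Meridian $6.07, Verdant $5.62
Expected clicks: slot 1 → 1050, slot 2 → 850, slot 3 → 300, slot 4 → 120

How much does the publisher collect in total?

Per-click bids in order: $7.76 (Helix) > $7.00 (Pike) > $6.40 (Cinder) > $6.07 (Meridian) > $5.62 (Verdant) > …
Slot 1: Helix pays $7.00 × 1050 = $7350.00
Slot 2: Pike pays $6.40 × 850 = $5440.00
Slot 3: Cinder pays $6.07 × 300 = $1821.00
Slot 4: Meridian pays $5.62 × 120 = $674.40
Total = $15285.40

Total revenue: $15285.40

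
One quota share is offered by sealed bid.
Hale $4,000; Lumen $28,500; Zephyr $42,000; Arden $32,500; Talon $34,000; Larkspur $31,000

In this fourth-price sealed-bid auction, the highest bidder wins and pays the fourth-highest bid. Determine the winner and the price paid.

Rule: the highest bidder wins and pays the fourth-highest bid.
Bids ranked: 42,000 (Zephyr) > 34,000 (Talon) > 32,500 (Arden) > 31,000 (Larkspur) > 28,500 (Lumen) > 4,000 (Hale)
Zephyr is highest; pays the fourth-highest bid, $31,000.

Zephyr pays $31,000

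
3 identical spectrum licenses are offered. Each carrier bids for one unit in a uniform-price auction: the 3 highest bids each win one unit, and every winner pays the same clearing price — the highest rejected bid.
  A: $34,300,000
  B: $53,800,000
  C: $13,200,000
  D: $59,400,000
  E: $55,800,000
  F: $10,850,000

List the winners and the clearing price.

D, E, B; each pays $34,300,000

Sorting: 59,400,000 (D), 55,800,000 (E), 53,800,000 (B), 34,300,000 (A), 13,200,000 (C), …
The 3 highest are D, E, B.
Clearing price = highest rejected bid = $34,300,000.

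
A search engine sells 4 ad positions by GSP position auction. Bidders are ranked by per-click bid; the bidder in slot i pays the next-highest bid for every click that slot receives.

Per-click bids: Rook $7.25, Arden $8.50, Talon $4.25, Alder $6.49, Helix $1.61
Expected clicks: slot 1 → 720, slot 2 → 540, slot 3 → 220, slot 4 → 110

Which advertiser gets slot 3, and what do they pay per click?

Alder; $4.25 per click

Sorting advertisers: $8.50 (Arden) > $7.25 (Rook) > $6.49 (Alder) > $4.25 (Talon) > $1.61 (Helix)
Slot 3 goes to the third-ranked bidder, Alder, who pays the next bid down: $4.25/click.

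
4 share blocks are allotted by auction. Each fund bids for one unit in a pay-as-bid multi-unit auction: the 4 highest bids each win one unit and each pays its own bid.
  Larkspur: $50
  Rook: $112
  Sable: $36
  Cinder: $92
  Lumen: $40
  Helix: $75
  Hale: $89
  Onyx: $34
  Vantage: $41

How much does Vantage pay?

Ordering the bids: 112 (Rook), 92 (Cinder), 89 (Hale), 75 (Helix), 50 (Larkspur), 41 (Vantage), …
Winners (4 units): Rook, Cinder, Hale, Helix.
Vantage does not win → $0.

Vantage pays $0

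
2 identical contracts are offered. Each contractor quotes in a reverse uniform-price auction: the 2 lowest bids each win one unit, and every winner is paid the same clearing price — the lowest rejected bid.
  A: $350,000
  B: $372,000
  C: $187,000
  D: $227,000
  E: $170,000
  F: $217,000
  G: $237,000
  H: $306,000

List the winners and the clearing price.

E, C; each is paid $217,000

Ordering the bids: 170,000 (E), 187,000 (C), 217,000 (F), 227,000 (D), …
Lowest 2: E, C.
First losing bid is F's $217,000, which sets the uniform price.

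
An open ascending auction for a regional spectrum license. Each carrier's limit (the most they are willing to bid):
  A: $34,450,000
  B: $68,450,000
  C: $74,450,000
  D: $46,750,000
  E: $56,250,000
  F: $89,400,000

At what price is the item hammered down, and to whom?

F wins at $74,450,000

Limits in order: 89,400,000 (F) > 74,450,000 (C) > 68,450,000 (B) > 56,250,000 (E) > 46,750,000 (D) > 34,450,000 (A)
Once the price passes $74,450,000, only F is left; the hammer falls at C's limit of $74,450,000.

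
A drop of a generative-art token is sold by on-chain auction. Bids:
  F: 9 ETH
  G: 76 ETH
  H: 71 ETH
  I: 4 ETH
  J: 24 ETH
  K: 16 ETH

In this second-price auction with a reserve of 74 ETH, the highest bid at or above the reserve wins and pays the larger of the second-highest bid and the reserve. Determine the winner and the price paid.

G pays 74 ETH

Second-price auction with a reserve of 74 ETH: the highest bid at or above the reserve wins and pays the larger of the second-highest bid and the reserve.
Sorting bids: 76 (G) > 71 (H) > 24 (J) > 16 (K) > 9 (F) > 4 (I)
G has the top bid at or above the reserve (76 ETH).
Second-highest bid 71 ETH is below the reserve 74 ETH, so the reserve binds → payment 74 ETH.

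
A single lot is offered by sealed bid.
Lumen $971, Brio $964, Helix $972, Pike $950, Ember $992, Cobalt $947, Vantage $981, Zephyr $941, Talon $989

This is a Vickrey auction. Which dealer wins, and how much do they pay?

Ember pays $989

Bids ranked: 992 (Ember) > 989 (Talon) > 981 (Vantage) > 972 (Helix) > 971 (Lumen) > 964 (Brio) > …
Ember wins with the highest bid; price is set by the runner-up at $989.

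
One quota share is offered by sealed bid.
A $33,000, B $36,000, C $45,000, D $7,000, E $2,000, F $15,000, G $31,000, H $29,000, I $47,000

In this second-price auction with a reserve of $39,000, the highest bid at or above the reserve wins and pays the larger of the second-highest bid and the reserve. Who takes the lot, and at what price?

Bids ranked: 47,000 (I) > 45,000 (C) > 36,000 (B) > 33,000 (A) > 31,000 (G) > 29,000 (H) > …
I has the top bid at or above the reserve ($47,000).
max(second-highest $45,000, reserve $39,000) = $45,000; the reserve does not bind.

I pays $45,000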